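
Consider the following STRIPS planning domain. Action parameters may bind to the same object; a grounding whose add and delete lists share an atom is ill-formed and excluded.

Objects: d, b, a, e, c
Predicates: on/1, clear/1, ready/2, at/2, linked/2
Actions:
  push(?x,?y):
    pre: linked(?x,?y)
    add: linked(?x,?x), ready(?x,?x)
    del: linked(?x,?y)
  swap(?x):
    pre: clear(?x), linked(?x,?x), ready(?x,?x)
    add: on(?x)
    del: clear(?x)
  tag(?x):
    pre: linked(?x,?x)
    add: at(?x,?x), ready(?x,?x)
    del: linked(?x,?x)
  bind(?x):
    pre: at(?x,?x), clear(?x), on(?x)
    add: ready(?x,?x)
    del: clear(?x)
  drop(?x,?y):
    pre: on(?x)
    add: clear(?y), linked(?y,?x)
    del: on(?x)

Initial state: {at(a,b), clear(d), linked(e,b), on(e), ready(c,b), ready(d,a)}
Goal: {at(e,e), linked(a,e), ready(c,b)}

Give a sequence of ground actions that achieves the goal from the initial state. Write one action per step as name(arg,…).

push(e,b); tag(e); drop(e,a)

1. push(e,b)  →  {at(a,b), clear(d), linked(e,e), on(e), ready(c,b), ready(d,a), ready(e,e)}
2. tag(e)  →  {at(a,b), at(e,e), clear(d), on(e), ready(c,b), ready(d,a), ready(e,e)}
3. drop(e,a)  →  {at(a,b), at(e,e), clear(a), clear(d), linked(a,e), ready(c,b), ready(d,a), ready(e,e)}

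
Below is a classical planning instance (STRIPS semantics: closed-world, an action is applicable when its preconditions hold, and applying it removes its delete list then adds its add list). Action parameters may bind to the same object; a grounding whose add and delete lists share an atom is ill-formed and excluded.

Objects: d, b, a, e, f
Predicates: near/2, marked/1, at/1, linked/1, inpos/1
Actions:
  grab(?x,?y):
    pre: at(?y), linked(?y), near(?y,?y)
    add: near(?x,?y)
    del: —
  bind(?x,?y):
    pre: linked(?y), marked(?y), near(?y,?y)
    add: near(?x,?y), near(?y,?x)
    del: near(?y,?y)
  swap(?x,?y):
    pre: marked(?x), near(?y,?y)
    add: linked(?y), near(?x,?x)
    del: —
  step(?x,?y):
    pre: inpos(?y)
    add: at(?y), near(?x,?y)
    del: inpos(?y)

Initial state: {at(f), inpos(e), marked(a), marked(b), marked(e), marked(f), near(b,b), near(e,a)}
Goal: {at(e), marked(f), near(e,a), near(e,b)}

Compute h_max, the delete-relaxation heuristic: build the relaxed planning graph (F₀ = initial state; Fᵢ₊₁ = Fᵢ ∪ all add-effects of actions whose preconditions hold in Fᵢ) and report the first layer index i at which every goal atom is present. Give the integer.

F0 = init (8 atoms)
F1 = F0 ∪ {at(e), linked(b), near(a,a), near(a,e), near(b,e), near(d,e), near(e,e), near(f,e), near(f,f)}  (17 atoms)
F2 = F1 ∪ {linked(a), linked(e), linked(f), near(a,b), near(b,a), near(b,d), near(b,f), near(d,b), near(e,b), near(f,b)}  (27 atoms)
goal ⊆ F2  ⇒  h_max = 2

2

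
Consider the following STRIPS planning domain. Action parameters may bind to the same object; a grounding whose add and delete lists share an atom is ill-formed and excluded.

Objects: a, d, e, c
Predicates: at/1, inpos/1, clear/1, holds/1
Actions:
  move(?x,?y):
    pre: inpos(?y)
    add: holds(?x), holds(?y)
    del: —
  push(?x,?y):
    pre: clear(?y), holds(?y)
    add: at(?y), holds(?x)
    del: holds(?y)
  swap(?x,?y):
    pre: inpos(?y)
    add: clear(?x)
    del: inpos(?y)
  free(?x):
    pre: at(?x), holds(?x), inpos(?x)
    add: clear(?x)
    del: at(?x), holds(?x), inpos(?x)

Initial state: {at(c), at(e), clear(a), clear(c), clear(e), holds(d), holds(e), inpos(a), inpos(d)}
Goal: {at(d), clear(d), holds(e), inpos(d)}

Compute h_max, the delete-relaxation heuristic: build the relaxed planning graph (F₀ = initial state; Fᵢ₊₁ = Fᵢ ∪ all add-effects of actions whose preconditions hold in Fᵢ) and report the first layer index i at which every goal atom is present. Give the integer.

F0 = init (9 atoms)
F1 = F0 ∪ {clear(d), holds(a), holds(c)}  (12 atoms)
F2 = F1 ∪ {at(a), at(d)}  (14 atoms)
goal ⊆ F2  ⇒  h_max = 2

2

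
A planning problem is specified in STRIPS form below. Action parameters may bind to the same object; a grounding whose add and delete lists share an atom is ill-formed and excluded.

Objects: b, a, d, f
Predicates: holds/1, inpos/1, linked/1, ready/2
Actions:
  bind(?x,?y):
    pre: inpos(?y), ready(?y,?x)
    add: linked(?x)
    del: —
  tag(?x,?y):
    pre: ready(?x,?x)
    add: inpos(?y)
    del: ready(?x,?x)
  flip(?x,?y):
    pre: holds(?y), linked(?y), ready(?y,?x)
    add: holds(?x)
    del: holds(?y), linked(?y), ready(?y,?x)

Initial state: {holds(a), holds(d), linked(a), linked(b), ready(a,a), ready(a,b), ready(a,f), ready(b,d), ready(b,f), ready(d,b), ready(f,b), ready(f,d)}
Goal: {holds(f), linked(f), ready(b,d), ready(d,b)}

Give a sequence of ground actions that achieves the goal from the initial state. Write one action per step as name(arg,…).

tag(a,b); bind(f,b); flip(f,a)

1. tag(a,b)  →  {holds(a), holds(d), inpos(b), linked(a), linked(b), ready(a,b), ready(a,f), ready(b,d), ready(b,f), ready(d,b), ready(f,b), ready(f,d)}
2. bind(f,b)  →  {holds(a), holds(d), inpos(b), linked(a), linked(b), linked(f), ready(a,b), ready(a,f), ready(b,d), ready(b,f), ready(d,b), ready(f,b), ready(f,d)}
3. flip(f,a)  →  {holds(d), holds(f), inpos(b), linked(b), linked(f), ready(a,b), ready(b,d), ready(b,f), ready(d,b), ready(f,b), ready(f,d)}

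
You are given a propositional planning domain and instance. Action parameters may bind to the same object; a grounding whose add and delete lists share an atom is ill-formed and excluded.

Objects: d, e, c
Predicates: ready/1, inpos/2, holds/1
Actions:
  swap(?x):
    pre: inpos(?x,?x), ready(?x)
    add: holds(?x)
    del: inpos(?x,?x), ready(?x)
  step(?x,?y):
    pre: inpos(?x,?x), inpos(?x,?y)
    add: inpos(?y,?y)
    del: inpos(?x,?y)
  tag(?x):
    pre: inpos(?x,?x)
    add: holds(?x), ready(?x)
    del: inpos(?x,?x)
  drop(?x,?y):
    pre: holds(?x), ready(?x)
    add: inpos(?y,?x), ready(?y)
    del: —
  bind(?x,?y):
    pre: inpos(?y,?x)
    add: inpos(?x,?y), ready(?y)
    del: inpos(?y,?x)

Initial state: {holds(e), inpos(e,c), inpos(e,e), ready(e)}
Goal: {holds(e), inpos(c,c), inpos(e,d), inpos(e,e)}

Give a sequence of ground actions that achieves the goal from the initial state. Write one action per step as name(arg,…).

1. step(e,c)  →  {holds(e), inpos(c,c), inpos(e,e), ready(e)}
2. drop(e,d)  →  {holds(e), inpos(c,c), inpos(d,e), inpos(e,e), ready(d), ready(e)}
3. bind(e,d)  →  {holds(e), inpos(c,c), inpos(e,d), inpos(e,e), ready(d), ready(e)}

step(e,c); drop(e,d); bind(e,d)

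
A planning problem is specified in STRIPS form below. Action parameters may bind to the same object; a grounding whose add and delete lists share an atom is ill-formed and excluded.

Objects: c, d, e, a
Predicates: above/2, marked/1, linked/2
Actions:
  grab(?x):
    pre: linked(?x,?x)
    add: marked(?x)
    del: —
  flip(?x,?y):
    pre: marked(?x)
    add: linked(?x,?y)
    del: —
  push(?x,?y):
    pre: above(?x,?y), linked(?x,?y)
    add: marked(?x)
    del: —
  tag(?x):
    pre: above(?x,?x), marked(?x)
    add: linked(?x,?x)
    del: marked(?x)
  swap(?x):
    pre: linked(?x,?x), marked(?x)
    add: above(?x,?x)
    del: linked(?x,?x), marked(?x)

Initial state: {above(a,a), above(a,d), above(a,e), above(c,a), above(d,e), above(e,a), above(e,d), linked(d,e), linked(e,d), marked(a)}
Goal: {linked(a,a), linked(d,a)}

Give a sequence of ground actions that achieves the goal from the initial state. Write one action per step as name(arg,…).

1. flip(a,a)  →  {above(a,a), above(a,d), above(a,e), above(c,a), above(d,e), above(e,a), above(e,d), linked(a,a), linked(d,e), linked(e,d), marked(a)}
2. push(d,e)  →  {above(a,a), above(a,d), above(a,e), above(c,a), above(d,e), above(e,a), above(e,d), linked(a,a), linked(d,e), linked(e,d), marked(a), marked(d)}
3. flip(d,a)  →  {above(a,a), above(a,d), above(a,e), above(c,a), above(d,e), above(e,a), above(e,d), linked(a,a), linked(d,a), linked(d,e), linked(e,d), marked(a), marked(d)}

flip(a,a); push(d,e); flip(d,a)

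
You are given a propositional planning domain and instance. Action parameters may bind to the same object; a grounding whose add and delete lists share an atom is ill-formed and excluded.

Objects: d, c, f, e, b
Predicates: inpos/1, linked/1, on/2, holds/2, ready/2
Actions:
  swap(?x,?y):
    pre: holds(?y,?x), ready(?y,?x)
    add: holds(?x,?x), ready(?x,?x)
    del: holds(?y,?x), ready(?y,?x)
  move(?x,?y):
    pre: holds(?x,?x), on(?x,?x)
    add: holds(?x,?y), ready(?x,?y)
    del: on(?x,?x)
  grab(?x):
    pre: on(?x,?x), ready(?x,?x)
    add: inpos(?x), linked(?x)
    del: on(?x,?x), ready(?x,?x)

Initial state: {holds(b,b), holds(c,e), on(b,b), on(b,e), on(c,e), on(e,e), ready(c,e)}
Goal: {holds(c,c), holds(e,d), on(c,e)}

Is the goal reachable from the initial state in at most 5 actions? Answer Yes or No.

1. swap(e,c)  →  {holds(b,b), holds(e,e), on(b,b), on(b,e), on(c,e), on(e,e), ready(e,e)}
2. move(e,d)  →  {holds(b,b), holds(e,d), holds(e,e), on(b,b), on(b,e), on(c,e), ready(e,d), ready(e,e)}
3. move(b,c)  →  {holds(b,b), holds(b,c), holds(e,d), holds(e,e), on(b,e), on(c,e), ready(b,c), ready(e,d), ready(e,e)}
4. swap(c,b)  →  {holds(b,b), holds(c,c), holds(e,d), holds(e,e), on(b,e), on(c,e), ready(c,c), ready(e,d), ready(e,e)}
optimal plan length = 4; 4 ≤ 5

Yes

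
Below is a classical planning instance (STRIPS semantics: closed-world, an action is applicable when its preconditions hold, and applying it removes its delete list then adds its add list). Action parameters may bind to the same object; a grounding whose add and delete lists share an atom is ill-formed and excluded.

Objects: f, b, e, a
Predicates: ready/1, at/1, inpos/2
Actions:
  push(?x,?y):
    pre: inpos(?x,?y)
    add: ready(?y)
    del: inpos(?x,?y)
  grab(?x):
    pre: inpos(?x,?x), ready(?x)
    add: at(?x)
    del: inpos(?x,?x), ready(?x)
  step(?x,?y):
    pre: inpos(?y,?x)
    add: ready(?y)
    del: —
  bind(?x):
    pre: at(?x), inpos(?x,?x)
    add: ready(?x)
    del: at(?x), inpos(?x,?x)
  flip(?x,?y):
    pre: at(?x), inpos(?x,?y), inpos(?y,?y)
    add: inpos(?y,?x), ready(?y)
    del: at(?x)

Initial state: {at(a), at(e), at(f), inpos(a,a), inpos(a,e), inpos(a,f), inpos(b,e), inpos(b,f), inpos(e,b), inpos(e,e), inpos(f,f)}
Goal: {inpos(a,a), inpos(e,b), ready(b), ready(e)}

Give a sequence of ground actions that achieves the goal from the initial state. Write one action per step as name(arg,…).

1. push(b,e)  →  {at(a), at(e), at(f), inpos(a,a), inpos(a,e), inpos(a,f), inpos(b,f), inpos(e,b), inpos(e,e), inpos(f,f), ready(e)}
2. step(f,b)  →  {at(a), at(e), at(f), inpos(a,a), inpos(a,e), inpos(a,f), inpos(b,f), inpos(e,b), inpos(e,e), inpos(f,f), ready(b), ready(e)}

push(b,e); step(f,b)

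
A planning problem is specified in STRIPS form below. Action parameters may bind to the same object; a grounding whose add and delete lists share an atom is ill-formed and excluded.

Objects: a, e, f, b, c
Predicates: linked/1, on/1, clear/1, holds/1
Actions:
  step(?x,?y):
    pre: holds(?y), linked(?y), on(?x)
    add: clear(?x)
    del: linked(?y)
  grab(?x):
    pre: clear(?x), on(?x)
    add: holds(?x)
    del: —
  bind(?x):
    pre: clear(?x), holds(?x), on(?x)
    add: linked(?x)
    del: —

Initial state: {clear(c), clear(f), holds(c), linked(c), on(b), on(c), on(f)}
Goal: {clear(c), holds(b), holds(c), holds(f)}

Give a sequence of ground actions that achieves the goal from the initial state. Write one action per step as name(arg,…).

1. step(b,c)  →  {clear(b), clear(c), clear(f), holds(c), on(b), on(c), on(f)}
2. grab(f)  →  {clear(b), clear(c), clear(f), holds(c), holds(f), on(b), on(c), on(f)}
3. grab(b)  →  {clear(b), clear(c), clear(f), holds(b), holds(c), holds(f), on(b), on(c), on(f)}

step(b,c); grab(f); grab(b)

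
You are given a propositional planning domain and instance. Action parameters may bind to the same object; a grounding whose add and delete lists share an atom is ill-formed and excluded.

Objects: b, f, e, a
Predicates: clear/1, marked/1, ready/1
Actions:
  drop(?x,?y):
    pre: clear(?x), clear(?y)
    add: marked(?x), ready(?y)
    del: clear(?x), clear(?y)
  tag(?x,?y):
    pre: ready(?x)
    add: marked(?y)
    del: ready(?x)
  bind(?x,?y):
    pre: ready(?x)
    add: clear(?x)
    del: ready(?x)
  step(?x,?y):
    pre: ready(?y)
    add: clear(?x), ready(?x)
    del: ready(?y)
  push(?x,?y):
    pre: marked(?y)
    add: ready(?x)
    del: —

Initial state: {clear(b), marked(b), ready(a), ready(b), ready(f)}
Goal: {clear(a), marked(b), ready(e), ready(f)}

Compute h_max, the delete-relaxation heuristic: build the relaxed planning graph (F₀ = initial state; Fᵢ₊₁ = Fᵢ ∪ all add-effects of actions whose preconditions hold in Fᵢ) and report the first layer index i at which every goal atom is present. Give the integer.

1

F0 = init (5 atoms)
F1 = F0 ∪ {clear(a), clear(e), clear(f), marked(a), marked(e), marked(f), ready(e)}  (12 atoms)
goal ⊆ F1  ⇒  h_max = 1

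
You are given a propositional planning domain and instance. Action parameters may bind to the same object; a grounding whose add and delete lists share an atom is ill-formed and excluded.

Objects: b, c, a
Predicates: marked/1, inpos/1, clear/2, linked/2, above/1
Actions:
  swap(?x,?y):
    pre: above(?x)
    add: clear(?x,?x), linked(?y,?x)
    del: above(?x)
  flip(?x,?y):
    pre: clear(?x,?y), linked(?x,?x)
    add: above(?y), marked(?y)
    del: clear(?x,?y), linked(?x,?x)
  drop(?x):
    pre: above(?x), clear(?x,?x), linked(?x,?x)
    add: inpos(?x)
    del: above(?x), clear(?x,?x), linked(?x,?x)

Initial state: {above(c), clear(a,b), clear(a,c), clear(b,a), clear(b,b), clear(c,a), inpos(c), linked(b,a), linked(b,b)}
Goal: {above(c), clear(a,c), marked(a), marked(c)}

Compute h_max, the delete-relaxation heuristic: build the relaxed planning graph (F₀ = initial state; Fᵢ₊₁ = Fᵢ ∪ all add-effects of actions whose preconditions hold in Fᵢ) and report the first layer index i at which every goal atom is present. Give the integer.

2

F0 = init (9 atoms)
F1 = F0 ∪ {above(a), above(b), clear(c,c), linked(a,c), linked(b,c), linked(c,c), marked(a), marked(b)}  (17 atoms)
F2 = F1 ∪ {clear(a,a), inpos(b), linked(a,a), linked(a,b), linked(c,a), linked(c,b), marked(c)}  (24 atoms)
goal ⊆ F2  ⇒  h_max = 2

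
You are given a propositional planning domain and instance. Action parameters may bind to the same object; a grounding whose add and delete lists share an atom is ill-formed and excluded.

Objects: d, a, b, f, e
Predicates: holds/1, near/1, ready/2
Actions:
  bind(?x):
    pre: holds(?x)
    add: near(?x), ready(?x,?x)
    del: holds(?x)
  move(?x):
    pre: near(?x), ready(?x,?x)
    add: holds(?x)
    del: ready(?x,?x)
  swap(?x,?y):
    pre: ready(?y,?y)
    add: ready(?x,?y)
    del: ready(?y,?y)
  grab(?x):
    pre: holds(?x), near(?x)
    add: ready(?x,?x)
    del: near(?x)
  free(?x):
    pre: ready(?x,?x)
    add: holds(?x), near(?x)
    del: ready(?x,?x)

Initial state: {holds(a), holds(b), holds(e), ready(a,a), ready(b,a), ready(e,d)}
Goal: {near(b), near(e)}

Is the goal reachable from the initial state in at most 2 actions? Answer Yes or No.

1. bind(b)  →  {holds(a), holds(e), near(b), ready(a,a), ready(b,a), ready(b,b), ready(e,d)}
2. bind(e)  →  {holds(a), near(b), near(e), ready(a,a), ready(b,a), ready(b,b), ready(e,d), ready(e,e)}
optimal plan length = 2; 2 ≤ 2

Yes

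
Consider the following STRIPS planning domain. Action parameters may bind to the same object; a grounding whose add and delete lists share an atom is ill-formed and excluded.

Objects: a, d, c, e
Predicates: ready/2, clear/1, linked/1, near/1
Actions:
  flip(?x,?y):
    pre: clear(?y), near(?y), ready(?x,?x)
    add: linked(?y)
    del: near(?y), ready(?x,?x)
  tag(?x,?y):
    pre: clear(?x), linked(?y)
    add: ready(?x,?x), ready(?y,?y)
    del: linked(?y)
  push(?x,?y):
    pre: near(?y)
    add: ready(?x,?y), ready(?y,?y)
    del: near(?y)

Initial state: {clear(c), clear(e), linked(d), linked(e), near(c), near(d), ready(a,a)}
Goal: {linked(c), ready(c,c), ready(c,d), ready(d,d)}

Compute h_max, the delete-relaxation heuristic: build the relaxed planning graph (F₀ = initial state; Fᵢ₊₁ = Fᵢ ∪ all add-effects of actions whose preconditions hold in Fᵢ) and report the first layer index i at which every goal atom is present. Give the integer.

1

F0 = init (7 atoms)
F1 = F0 ∪ {linked(c), ready(a,c), ready(a,d), ready(c,c), ready(c,d), ready(d,c), ready(d,d), ready(e,c), ready(e,d), ready(e,e)}  (17 atoms)
goal ⊆ F1  ⇒  h_max = 1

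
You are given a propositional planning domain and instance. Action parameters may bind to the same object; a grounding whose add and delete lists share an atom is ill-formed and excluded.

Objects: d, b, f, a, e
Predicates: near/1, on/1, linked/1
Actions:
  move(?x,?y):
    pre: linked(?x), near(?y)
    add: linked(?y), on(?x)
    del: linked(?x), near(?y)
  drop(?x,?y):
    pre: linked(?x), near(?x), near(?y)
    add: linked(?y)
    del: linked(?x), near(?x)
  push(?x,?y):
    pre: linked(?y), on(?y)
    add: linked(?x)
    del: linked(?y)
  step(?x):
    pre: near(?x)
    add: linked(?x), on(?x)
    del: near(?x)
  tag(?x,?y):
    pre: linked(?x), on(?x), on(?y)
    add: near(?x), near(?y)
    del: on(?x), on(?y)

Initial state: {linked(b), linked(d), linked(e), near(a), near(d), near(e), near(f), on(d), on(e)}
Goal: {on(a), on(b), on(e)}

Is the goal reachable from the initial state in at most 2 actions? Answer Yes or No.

1. move(b,d)  →  {linked(d), linked(e), near(a), near(e), near(f), on(b), on(d), on(e)}
2. step(a)  →  {linked(a), linked(d), linked(e), near(e), near(f), on(a), on(b), on(d), on(e)}
optimal plan length = 2; 2 ≤ 2

Yes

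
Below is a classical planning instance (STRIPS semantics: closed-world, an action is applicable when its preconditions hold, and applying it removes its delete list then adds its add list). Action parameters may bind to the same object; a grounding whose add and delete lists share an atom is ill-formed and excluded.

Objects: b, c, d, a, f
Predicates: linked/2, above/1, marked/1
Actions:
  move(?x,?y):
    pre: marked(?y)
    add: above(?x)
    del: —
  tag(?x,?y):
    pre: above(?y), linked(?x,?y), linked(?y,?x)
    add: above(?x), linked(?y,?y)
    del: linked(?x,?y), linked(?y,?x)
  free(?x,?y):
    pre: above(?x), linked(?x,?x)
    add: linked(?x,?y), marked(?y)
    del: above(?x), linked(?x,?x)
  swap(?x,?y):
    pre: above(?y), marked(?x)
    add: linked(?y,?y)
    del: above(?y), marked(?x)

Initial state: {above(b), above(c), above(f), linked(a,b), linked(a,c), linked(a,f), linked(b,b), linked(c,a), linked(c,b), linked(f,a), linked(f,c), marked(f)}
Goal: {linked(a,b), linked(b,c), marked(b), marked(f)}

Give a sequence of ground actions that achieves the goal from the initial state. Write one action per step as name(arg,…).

tag(a,c); free(b,c); free(c,b)

1. tag(a,c)  →  {above(a), above(b), above(c), above(f), linked(a,b), linked(a,f), linked(b,b), linked(c,b), linked(c,c), linked(f,a), linked(f,c), marked(f)}
2. free(b,c)  →  {above(a), above(c), above(f), linked(a,b), linked(a,f), linked(b,c), linked(c,b), linked(c,c), linked(f,a), linked(f,c), marked(c), marked(f)}
3. free(c,b)  →  {above(a), above(f), linked(a,b), linked(a,f), linked(b,c), linked(c,b), linked(f,a), linked(f,c), marked(b), marked(c), marked(f)}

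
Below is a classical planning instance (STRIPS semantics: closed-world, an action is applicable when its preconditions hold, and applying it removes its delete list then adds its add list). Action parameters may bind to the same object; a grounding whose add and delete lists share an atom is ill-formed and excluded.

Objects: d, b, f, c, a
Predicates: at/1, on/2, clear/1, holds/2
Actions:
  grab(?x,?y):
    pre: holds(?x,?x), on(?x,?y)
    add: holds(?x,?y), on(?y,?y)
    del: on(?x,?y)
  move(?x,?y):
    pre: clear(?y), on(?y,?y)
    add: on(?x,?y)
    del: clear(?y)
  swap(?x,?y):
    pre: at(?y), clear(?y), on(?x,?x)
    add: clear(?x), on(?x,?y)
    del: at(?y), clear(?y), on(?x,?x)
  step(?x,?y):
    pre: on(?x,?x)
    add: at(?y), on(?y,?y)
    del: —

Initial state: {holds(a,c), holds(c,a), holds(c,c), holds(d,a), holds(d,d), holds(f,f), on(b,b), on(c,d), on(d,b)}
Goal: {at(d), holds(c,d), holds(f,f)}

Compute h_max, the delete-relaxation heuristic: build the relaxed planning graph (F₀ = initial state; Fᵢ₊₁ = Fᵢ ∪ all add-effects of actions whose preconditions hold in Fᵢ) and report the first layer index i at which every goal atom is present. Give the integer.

F0 = init (9 atoms)
F1 = F0 ∪ {at(a), at(b), at(c), at(d), at(f), holds(c,d), holds(d,b), on(a,a), on(c,c), on(d,d), on(f,f)}  (20 atoms)
goal ⊆ F1  ⇒  h_max = 1

1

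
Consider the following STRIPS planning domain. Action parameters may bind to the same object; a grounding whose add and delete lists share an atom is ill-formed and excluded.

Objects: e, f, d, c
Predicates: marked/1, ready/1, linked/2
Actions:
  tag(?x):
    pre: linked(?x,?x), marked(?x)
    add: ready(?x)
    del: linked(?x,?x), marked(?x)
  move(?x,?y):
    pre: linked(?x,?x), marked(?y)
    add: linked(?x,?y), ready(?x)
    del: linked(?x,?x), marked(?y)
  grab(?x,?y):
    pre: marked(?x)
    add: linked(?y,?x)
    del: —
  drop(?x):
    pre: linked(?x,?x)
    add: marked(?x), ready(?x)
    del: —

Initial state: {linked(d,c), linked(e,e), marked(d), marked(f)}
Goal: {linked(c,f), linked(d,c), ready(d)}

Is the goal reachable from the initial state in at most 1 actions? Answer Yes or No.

1. grab(f,c)  →  {linked(c,f), linked(d,c), linked(e,e), marked(d), marked(f)}
2. grab(d,d)  →  {linked(c,f), linked(d,c), linked(d,d), linked(e,e), marked(d), marked(f)}
3. tag(d)  →  {linked(c,f), linked(d,c), linked(e,e), marked(f), ready(d)}
optimal plan length = 3; 3 > 1

No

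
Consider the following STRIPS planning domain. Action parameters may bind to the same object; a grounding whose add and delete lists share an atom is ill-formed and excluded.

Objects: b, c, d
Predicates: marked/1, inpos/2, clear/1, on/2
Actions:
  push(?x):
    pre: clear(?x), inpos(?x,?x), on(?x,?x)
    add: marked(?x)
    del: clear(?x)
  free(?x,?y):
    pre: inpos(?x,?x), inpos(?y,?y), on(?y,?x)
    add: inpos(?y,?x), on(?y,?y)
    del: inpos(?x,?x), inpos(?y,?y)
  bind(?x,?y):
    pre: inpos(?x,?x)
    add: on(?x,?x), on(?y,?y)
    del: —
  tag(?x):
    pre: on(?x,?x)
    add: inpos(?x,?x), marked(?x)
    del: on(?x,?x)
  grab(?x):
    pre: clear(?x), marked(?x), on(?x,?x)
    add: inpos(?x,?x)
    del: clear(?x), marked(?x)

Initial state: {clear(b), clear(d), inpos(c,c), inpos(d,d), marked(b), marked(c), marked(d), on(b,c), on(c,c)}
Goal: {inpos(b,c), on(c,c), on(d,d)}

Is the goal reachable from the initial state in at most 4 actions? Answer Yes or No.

Yes

1. bind(d,b)  →  {clear(b), clear(d), inpos(c,c), inpos(d,d), marked(b), marked(c), marked(d), on(b,b), on(b,c), on(c,c), on(d,d)}
2. tag(b)  →  {clear(b), clear(d), inpos(b,b), inpos(c,c), inpos(d,d), marked(b), marked(c), marked(d), on(b,c), on(c,c), on(d,d)}
3. free(c,b)  →  {clear(b), clear(d), inpos(b,c), inpos(d,d), marked(b), marked(c), marked(d), on(b,b), on(b,c), on(c,c), on(d,d)}
optimal plan length = 3; 3 ≤ 4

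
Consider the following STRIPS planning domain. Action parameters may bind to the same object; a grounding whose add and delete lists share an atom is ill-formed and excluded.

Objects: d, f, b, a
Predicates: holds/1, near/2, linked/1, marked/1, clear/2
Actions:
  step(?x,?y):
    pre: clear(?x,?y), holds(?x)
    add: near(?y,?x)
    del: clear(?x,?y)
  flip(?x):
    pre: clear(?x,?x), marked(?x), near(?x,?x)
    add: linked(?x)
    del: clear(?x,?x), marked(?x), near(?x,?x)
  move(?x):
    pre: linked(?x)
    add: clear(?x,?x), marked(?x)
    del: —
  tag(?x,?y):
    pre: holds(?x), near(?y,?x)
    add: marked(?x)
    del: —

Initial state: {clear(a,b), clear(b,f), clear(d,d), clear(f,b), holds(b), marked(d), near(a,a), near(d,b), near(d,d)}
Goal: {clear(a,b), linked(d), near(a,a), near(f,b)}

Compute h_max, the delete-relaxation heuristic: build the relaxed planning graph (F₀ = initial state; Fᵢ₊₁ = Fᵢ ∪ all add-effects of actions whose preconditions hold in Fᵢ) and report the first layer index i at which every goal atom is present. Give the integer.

1

F0 = init (9 atoms)
F1 = F0 ∪ {linked(d), marked(b), near(f,b)}  (12 atoms)
goal ⊆ F1  ⇒  h_max = 1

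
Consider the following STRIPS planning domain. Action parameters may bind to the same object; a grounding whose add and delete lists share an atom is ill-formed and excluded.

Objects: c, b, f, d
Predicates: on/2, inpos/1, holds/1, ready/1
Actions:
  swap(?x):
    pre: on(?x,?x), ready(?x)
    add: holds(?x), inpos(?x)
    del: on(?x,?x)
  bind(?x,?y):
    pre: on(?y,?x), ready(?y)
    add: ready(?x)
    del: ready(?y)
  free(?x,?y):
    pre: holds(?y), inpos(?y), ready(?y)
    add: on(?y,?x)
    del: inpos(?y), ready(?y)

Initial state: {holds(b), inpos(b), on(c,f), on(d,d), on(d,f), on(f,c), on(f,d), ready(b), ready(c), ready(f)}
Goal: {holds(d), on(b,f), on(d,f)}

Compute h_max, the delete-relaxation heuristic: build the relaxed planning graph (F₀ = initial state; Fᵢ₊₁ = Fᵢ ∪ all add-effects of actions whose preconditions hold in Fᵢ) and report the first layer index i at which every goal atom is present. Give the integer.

F0 = init (10 atoms)
F1 = F0 ∪ {on(b,b), on(b,c), on(b,d), on(b,f), ready(d)}  (15 atoms)
F2 = F1 ∪ {holds(d), inpos(d)}  (17 atoms)
goal ⊆ F2  ⇒  h_max = 2

2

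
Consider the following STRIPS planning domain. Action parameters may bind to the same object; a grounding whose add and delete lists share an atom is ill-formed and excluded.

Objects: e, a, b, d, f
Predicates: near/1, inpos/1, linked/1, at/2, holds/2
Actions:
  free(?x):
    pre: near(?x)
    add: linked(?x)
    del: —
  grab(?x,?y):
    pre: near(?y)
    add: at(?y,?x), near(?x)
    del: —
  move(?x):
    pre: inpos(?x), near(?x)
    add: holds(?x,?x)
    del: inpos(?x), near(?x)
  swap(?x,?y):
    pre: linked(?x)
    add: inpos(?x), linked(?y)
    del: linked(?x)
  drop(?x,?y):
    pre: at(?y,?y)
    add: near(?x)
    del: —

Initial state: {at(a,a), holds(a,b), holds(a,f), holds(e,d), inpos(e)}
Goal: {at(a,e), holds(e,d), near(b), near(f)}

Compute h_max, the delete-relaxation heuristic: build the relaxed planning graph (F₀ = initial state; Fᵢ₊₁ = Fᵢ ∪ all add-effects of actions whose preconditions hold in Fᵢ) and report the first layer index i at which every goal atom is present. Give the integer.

2

F0 = init (5 atoms)
F1 = F0 ∪ {near(a), near(b), near(d), near(e), near(f)}  (10 atoms)
F2 = F1 ∪ {at(a,b), at(a,d), at(a,e), at(a,f), at(b,a), at(b,b), at(b,d), at(b,e), at(b,f), at(d,a), at(d,b), at(d,d), at(d,e), at(d,f), at(e,a), at(e,b), at(e,d), at(e,e), at(e,f), at(f,a), at(f,b), at(f,d), at(f,e), at(f,f), holds(e,e), linked(a), linked(b), linked(d), linked(e), linked(f)}  (40 atoms)
goal ⊆ F2  ⇒  h_max = 2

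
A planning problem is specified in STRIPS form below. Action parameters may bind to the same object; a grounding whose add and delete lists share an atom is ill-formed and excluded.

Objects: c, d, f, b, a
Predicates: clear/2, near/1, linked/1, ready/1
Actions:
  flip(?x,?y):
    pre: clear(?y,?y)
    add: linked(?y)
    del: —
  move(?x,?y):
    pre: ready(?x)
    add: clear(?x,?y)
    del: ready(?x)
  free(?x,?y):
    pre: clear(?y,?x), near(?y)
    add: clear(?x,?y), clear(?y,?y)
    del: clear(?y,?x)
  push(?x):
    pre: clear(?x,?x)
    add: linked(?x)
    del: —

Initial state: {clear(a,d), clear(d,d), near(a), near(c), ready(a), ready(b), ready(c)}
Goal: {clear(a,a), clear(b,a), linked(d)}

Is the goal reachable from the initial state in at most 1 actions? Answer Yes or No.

1. flip(c,d)  →  {clear(a,d), clear(d,d), linked(d), near(a), near(c), ready(a), ready(b), ready(c)}
2. move(b,a)  →  {clear(a,d), clear(b,a), clear(d,d), linked(d), near(a), near(c), ready(a), ready(c)}
3. move(a,a)  →  {clear(a,a), clear(a,d), clear(b,a), clear(d,d), linked(d), near(a), near(c), ready(c)}
optimal plan length = 3; 3 > 1

No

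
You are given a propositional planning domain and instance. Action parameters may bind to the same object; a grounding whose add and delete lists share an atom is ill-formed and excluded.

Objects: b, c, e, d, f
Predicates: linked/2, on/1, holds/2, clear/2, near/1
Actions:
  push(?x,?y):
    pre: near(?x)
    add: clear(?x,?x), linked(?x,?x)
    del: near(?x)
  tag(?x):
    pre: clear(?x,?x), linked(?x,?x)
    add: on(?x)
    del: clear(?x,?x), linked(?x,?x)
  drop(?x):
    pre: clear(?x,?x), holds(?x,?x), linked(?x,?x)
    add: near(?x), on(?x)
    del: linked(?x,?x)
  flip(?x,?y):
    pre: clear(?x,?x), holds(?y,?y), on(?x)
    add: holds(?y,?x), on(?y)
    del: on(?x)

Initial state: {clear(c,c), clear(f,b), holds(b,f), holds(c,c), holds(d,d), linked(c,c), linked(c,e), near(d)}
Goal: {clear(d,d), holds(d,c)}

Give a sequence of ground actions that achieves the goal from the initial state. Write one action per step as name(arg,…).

push(d,b); drop(c); flip(c,d)

1. push(d,b)  →  {clear(c,c), clear(d,d), clear(f,b), holds(b,f), holds(c,c), holds(d,d), linked(c,c), linked(c,e), linked(d,d)}
2. drop(c)  →  {clear(c,c), clear(d,d), clear(f,b), holds(b,f), holds(c,c), holds(d,d), linked(c,e), linked(d,d), near(c), on(c)}
3. flip(c,d)  →  {clear(c,c), clear(d,d), clear(f,b), holds(b,f), holds(c,c), holds(d,c), holds(d,d), linked(c,e), linked(d,d), near(c), on(d)}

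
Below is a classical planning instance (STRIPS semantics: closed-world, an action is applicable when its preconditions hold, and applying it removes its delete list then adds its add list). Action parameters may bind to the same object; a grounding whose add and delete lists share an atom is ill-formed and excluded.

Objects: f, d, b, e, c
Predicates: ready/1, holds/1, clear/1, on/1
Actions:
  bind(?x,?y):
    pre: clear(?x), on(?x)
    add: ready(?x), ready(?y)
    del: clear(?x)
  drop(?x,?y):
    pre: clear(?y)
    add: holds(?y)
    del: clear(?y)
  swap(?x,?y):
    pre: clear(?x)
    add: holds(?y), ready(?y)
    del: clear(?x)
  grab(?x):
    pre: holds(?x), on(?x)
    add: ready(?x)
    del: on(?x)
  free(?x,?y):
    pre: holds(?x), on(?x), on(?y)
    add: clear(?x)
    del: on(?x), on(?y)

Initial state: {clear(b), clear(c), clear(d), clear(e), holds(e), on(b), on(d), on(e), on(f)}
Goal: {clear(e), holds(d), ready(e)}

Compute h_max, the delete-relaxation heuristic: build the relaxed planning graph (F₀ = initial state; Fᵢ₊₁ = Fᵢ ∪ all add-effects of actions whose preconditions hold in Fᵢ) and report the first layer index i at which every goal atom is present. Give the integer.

F0 = init (9 atoms)
F1 = F0 ∪ {holds(b), holds(c), holds(d), holds(f), ready(b), ready(c), ready(d), ready(e), ready(f)}  (18 atoms)
goal ⊆ F1  ⇒  h_max = 1

1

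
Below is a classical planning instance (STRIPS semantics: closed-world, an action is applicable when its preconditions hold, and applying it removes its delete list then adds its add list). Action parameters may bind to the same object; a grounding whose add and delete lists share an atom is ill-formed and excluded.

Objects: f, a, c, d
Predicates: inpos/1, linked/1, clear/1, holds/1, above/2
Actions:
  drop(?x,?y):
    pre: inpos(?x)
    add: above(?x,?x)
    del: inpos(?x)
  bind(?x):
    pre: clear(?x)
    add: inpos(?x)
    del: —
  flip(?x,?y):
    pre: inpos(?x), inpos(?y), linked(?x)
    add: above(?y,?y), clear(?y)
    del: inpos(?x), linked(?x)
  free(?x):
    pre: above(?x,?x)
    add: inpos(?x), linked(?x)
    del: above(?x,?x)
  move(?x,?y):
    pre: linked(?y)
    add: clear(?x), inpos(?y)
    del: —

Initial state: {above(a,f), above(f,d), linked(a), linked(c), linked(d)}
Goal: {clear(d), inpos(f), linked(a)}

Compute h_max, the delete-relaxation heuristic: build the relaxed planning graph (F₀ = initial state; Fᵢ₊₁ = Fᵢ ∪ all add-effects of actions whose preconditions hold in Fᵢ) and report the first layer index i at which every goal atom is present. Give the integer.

2

F0 = init (5 atoms)
F1 = F0 ∪ {clear(a), clear(c), clear(d), clear(f), inpos(a), inpos(c), inpos(d)}  (12 atoms)
F2 = F1 ∪ {above(a,a), above(c,c), above(d,d), inpos(f)}  (16 atoms)
goal ⊆ F2  ⇒  h_max = 2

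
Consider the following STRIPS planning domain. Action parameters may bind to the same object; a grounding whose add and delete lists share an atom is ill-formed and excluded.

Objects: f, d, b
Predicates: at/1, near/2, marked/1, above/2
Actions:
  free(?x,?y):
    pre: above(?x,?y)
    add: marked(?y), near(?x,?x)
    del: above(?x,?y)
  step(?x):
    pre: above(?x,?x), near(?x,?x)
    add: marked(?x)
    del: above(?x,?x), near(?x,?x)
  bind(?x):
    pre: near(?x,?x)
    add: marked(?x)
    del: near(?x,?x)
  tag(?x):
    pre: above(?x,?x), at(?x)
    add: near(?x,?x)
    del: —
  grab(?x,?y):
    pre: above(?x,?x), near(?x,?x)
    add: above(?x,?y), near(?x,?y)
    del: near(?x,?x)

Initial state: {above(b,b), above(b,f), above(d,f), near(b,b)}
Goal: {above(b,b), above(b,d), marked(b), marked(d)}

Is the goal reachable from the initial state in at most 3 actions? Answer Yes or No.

1. free(d,f)  →  {above(b,b), above(b,f), marked(f), near(b,b), near(d,d)}
2. bind(d)  →  {above(b,b), above(b,f), marked(d), marked(f), near(b,b)}
3. bind(b)  →  {above(b,b), above(b,f), marked(b), marked(d), marked(f)}
4. free(b,f)  →  {above(b,b), marked(b), marked(d), marked(f), near(b,b)}
5. grab(b,d)  →  {above(b,b), above(b,d), marked(b), marked(d), marked(f), near(b,d)}
optimal plan length = 5; 5 > 3

No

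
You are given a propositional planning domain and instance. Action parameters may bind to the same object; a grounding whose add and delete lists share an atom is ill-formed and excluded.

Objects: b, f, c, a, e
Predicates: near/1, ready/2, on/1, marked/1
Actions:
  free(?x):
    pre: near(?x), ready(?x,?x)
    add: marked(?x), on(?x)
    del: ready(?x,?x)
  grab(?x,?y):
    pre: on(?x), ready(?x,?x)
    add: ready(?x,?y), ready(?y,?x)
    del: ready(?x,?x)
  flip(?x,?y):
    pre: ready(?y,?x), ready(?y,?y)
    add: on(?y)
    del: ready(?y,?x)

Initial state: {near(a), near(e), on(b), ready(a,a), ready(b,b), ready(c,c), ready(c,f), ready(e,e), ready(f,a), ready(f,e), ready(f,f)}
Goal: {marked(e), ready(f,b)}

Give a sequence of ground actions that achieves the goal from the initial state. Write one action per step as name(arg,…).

free(e); grab(b,f)

1. free(e)  →  {marked(e), near(a), near(e), on(b), on(e), ready(a,a), ready(b,b), ready(c,c), ready(c,f), ready(f,a), ready(f,e), ready(f,f)}
2. grab(b,f)  →  {marked(e), near(a), near(e), on(b), on(e), ready(a,a), ready(b,f), ready(c,c), ready(c,f), ready(f,a), ready(f,b), ready(f,e), ready(f,f)}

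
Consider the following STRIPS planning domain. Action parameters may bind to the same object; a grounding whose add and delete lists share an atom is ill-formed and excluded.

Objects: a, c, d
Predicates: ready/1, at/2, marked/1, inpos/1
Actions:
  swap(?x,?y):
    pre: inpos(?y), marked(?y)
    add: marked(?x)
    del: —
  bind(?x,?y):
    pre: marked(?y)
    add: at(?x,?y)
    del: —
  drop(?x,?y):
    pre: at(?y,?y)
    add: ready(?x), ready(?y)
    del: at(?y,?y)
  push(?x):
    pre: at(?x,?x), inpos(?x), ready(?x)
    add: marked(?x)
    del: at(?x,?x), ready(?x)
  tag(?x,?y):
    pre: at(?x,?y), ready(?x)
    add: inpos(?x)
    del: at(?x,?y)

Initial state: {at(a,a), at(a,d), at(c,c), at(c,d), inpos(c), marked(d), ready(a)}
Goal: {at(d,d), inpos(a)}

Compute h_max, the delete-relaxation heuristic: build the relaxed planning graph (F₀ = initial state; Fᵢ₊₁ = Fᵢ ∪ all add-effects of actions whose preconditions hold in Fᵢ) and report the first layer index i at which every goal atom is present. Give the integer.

F0 = init (7 atoms)
F1 = F0 ∪ {at(d,d), inpos(a), ready(c), ready(d)}  (11 atoms)
goal ⊆ F1  ⇒  h_max = 1

1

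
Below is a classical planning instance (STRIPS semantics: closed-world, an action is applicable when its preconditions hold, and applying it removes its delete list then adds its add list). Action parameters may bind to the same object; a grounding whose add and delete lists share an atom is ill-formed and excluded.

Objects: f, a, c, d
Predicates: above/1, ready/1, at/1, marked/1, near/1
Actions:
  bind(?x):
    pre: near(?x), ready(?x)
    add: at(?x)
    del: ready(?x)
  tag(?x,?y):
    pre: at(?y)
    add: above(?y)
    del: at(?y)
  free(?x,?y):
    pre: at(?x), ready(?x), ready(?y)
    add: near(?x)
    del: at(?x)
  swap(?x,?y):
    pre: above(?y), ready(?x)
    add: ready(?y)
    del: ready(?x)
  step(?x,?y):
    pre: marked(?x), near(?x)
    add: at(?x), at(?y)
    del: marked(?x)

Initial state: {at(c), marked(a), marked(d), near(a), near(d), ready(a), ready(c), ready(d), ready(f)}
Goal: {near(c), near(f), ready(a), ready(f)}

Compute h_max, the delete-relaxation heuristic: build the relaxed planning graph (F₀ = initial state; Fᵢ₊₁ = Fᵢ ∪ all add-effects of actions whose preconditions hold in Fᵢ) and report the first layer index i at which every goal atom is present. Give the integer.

2

F0 = init (9 atoms)
F1 = F0 ∪ {above(c), at(a), at(d), at(f), near(c)}  (14 atoms)
F2 = F1 ∪ {above(a), above(d), above(f), near(f)}  (18 atoms)
goal ⊆ F2  ⇒  h_max = 2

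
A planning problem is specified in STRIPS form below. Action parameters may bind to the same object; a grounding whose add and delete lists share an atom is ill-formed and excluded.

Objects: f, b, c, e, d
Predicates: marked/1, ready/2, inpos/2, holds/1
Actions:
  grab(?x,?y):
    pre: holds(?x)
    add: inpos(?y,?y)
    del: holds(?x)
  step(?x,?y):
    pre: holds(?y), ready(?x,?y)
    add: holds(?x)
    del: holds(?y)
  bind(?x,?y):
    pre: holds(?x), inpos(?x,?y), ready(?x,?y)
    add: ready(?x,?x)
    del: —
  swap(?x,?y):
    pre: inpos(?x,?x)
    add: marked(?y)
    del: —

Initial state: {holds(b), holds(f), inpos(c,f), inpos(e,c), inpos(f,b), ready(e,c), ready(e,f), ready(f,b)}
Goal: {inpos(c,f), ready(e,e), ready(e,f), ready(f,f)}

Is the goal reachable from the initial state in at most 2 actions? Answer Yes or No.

1. bind(f,b)  →  {holds(b), holds(f), inpos(c,f), inpos(e,c), inpos(f,b), ready(e,c), ready(e,f), ready(f,b), ready(f,f)}
2. step(e,f)  →  {holds(b), holds(e), inpos(c,f), inpos(e,c), inpos(f,b), ready(e,c), ready(e,f), ready(f,b), ready(f,f)}
3. bind(e,c)  →  {holds(b), holds(e), inpos(c,f), inpos(e,c), inpos(f,b), ready(e,c), ready(e,e), ready(e,f), ready(f,b), ready(f,f)}
optimal plan length = 3; 3 > 2

No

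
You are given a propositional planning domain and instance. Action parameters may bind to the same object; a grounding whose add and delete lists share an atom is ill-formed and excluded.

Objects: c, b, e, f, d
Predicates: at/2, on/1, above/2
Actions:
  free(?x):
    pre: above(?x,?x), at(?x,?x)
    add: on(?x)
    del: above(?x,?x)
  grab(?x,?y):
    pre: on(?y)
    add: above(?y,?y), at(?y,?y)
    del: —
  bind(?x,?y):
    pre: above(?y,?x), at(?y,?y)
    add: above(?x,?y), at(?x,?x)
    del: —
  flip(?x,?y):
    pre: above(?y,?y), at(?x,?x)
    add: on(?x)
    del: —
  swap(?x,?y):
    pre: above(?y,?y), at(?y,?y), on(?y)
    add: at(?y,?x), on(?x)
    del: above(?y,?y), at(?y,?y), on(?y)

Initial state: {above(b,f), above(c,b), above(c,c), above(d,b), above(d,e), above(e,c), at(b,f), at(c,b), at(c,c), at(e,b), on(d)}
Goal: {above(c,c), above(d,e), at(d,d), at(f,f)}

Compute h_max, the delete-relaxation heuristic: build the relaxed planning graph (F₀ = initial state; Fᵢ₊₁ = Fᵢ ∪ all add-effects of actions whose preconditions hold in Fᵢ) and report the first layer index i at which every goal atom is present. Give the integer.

F0 = init (11 atoms)
F1 = F0 ∪ {above(b,c), above(d,d), at(b,b), at(d,d), on(c)}  (16 atoms)
F2 = F1 ∪ {above(b,d), above(e,d), above(f,b), at(c,d), at(c,e), at(c,f), at(d,b), at(d,c), at(d,e), at(d,f), at(e,e), at(f,f), on(b), on(e), on(f)}  (31 atoms)
goal ⊆ F2  ⇒  h_max = 2

2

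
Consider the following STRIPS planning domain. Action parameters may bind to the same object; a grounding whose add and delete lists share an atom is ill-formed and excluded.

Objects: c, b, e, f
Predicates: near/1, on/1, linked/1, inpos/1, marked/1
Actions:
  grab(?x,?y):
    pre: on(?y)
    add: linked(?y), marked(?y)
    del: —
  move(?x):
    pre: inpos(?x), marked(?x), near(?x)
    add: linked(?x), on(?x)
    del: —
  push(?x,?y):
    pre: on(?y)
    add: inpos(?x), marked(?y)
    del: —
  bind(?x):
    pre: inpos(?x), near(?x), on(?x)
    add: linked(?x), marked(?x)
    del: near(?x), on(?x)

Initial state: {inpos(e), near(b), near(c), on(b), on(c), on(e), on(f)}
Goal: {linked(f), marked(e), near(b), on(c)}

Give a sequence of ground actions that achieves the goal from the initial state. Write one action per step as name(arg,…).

1. grab(c,e)  →  {inpos(e), linked(e), marked(e), near(b), near(c), on(b), on(c), on(e), on(f)}
2. grab(c,f)  →  {inpos(e), linked(e), linked(f), marked(e), marked(f), near(b), near(c), on(b), on(c), on(e), on(f)}

grab(c,e); grab(c,f)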